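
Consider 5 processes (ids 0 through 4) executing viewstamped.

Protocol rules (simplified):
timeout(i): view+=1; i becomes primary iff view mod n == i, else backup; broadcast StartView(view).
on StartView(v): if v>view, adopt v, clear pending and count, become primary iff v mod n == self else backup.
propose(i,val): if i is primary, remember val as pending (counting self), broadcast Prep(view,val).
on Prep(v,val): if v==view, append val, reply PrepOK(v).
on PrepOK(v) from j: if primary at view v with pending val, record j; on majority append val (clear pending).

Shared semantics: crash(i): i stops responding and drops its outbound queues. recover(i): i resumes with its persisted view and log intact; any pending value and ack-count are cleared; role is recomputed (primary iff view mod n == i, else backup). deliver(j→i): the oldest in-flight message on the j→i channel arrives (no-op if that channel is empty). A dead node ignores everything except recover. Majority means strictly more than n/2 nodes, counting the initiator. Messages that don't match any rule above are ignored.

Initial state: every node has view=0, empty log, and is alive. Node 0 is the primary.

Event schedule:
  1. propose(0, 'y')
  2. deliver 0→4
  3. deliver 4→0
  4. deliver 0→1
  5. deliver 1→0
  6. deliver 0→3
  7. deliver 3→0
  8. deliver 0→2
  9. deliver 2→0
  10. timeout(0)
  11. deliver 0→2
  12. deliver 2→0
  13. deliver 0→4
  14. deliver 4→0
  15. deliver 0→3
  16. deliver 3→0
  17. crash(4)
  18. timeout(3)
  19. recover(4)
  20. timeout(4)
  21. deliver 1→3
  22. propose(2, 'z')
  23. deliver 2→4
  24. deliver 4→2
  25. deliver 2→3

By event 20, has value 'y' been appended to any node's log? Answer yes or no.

yes

step 1 propose(0,'y'): —
step 2 deliver 0→4: 4={back,v=0,log=y}
step 3 deliver 4→0: —
step 4 deliver 0→1: 1={back,v=0,log=y}
step 5 deliver 1→0: 0={prim,v=0,log=y}
step 6 deliver 0→3: 3={back,v=0,log=y}
step 7 deliver 3→0: —
step 8 deliver 0→2: 2={back,v=0,log=y}
step 9 deliver 2→0: —
step 10 timeout(0): 0={back,v=1,log=y}
step 11 deliver 0→2: 2={back,v=1,log=y}
step 12 deliver 2→0: —
step 13 deliver 0→4: 4={back,v=1,log=y}
step 14 deliver 4→0: —
step 15 deliver 0→3: 3={back,v=1,log=y}
step 16 deliver 3→0: —
step 17 crash(4): 4={✗back,v=1,log=y}
step 18 timeout(3): 3={back,v=2,log=y}
step 19 recover(4): 4={back,v=1,log=y}
step 20 timeout(4): 4={back,v=2,log=y}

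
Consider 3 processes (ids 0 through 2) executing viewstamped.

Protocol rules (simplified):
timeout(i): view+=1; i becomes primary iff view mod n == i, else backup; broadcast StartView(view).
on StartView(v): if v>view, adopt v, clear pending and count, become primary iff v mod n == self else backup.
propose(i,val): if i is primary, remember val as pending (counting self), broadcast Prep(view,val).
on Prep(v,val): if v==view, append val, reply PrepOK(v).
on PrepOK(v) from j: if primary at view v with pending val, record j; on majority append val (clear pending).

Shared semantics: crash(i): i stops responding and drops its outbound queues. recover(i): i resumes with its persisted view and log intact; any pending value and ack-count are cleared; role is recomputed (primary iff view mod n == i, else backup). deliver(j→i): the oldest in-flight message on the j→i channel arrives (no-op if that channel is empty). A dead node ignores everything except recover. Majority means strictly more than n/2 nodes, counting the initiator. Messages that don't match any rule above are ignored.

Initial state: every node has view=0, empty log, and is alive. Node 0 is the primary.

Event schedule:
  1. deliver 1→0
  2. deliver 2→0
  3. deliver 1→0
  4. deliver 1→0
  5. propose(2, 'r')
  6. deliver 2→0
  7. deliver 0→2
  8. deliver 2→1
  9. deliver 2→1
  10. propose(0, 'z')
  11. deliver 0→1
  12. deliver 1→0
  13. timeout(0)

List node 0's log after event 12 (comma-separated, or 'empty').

[1] deliver 1→0 → ∅
[2] deliver 2→0 → ∅
[3] deliver 1→0 → ∅
[4] deliver 1→0 → ∅
[5] propose(2,'r') → ∅
[6] deliver 2→0 → ∅
[7] deliver 0→2 → ∅
[8] deliver 2→1 → ∅
[9] deliver 2→1 → ∅
[10] propose(0,'z') → ∅
[11] deliver 0→1 → N1(back v0 [z])
[12] deliver 1→0 → N0(prim v0 [z])

z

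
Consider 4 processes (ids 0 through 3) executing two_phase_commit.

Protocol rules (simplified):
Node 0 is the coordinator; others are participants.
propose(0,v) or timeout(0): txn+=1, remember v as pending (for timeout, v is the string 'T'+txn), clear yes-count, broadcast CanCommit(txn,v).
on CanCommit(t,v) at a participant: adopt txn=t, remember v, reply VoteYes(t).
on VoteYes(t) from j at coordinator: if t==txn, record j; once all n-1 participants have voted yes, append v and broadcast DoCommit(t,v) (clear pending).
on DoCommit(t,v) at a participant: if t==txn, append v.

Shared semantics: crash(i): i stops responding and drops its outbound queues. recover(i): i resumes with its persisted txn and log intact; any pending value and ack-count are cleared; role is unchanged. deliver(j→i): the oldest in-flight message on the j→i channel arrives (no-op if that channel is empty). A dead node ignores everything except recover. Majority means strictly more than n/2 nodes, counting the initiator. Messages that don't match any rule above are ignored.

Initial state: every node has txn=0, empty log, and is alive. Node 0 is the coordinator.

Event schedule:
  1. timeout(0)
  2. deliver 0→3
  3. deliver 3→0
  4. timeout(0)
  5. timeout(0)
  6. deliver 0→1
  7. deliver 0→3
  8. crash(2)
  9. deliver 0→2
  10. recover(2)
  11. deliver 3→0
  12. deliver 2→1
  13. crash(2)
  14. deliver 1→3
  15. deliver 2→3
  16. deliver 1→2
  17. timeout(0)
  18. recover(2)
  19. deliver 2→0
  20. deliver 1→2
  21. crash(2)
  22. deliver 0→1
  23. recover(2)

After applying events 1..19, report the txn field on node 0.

step 1 timeout(0): 0={coor,t=1,log=-}
step 2 deliver 0→3: 3={part,t=1,log=-}
step 3 deliver 3→0: —
step 4 timeout(0): 0={coor,t=2,log=-}
step 5 timeout(0): 0={coor,t=3,log=-}
step 6 deliver 0→1: 1={part,t=1,log=-}
step 7 deliver 0→3: 3={part,t=2,log=-}
step 8 crash(2): 2={✗part,t=0,log=-}
step 9 deliver 0→2: —
step 10 recover(2): 2={part,t=0,log=-}
step 11 deliver 3→0: —
step 12 deliver 2→1: —
step 13 crash(2): 2={✗part,t=0,log=-}
step 14 deliver 1→3: —
step 15 deliver 2→3: —
step 16 deliver 1→2: —
step 17 timeout(0): 0={coor,t=4,log=-}
step 18 recover(2): 2={part,t=0,log=-}
step 19 deliver 2→0: —

4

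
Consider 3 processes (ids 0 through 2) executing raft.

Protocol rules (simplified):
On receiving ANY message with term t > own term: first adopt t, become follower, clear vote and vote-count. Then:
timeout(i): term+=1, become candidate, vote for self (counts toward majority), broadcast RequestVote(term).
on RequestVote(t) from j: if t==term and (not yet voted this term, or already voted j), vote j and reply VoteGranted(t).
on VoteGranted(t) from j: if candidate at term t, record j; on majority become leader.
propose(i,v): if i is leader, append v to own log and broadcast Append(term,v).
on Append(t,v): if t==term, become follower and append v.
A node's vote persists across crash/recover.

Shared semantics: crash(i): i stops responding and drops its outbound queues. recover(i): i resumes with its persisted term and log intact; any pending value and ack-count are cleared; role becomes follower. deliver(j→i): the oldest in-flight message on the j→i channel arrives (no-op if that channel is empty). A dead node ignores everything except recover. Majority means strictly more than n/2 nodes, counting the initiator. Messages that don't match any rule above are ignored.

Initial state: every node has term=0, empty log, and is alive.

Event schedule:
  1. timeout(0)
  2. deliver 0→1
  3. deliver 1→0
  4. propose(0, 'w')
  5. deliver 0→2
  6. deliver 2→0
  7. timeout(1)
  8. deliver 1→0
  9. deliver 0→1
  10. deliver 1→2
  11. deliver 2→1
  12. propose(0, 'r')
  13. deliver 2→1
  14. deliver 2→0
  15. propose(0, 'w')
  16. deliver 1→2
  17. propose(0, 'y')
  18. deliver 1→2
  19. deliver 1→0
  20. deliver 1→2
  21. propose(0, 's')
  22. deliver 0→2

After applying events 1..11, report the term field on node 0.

2

1. timeout(0):  <0:cand t1 ->
2. deliver 0→1:  <1:foll t1 ->
3. deliver 1→0:  <0:lead t1 ->
4. propose(0,'w'):  <0:lead t1 w>
5. deliver 0→2:  <2:foll t1 ->
6. deliver 2→0:  nop
7. timeout(1):  <1:cand t2 ->
8. deliver 1→0:  <0:foll t2 w>
9. deliver 0→1:  nop
10. deliver 1→2:  <2:foll t2 ->
11. deliver 2→1:  <1:lead t2 ->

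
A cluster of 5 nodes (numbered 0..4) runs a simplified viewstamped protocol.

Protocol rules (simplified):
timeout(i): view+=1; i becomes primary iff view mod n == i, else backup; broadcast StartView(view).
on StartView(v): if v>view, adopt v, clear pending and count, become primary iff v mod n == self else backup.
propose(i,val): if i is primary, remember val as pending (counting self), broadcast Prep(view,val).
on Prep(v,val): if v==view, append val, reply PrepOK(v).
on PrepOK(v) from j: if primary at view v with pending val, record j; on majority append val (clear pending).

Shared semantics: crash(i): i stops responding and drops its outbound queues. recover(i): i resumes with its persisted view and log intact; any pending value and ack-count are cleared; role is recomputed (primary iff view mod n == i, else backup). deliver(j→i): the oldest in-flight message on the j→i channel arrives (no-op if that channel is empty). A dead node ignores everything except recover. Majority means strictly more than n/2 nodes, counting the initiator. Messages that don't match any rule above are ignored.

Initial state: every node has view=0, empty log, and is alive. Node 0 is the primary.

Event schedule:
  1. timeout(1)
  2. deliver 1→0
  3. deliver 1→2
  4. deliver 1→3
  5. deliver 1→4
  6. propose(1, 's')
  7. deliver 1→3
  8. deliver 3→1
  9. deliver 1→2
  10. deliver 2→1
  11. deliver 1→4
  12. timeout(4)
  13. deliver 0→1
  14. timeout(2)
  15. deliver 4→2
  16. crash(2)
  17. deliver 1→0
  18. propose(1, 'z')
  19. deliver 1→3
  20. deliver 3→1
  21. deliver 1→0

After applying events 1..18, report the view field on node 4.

[1] timeout(1) → N1(prim v1 [-])
[2] deliver 1→0 → N0(back v1 [-])
[3] deliver 1→2 → N2(back v1 [-])
[4] deliver 1→3 → N3(back v1 [-])
[5] deliver 1→4 → N4(back v1 [-])
[6] propose(1,'s') → ∅
[7] deliver 1→3 → N3(back v1 [s])
[8] deliver 3→1 → ∅
[9] deliver 1→2 → N2(back v1 [s])
[10] deliver 2→1 → N1(prim v1 [s])
[11] deliver 1→4 → N4(back v1 [s])
[12] timeout(4) → N4(back v2 [s])
[13] deliver 0→1 → ∅
[14] timeout(2) → N2(prim v2 [s])
[15] deliver 4→2 → ∅
[16] crash(2) → N2(✗prim v2 [s])
[17] deliver 1→0 → N0(back v1 [s])
[18] propose(1,'z') → ∅

2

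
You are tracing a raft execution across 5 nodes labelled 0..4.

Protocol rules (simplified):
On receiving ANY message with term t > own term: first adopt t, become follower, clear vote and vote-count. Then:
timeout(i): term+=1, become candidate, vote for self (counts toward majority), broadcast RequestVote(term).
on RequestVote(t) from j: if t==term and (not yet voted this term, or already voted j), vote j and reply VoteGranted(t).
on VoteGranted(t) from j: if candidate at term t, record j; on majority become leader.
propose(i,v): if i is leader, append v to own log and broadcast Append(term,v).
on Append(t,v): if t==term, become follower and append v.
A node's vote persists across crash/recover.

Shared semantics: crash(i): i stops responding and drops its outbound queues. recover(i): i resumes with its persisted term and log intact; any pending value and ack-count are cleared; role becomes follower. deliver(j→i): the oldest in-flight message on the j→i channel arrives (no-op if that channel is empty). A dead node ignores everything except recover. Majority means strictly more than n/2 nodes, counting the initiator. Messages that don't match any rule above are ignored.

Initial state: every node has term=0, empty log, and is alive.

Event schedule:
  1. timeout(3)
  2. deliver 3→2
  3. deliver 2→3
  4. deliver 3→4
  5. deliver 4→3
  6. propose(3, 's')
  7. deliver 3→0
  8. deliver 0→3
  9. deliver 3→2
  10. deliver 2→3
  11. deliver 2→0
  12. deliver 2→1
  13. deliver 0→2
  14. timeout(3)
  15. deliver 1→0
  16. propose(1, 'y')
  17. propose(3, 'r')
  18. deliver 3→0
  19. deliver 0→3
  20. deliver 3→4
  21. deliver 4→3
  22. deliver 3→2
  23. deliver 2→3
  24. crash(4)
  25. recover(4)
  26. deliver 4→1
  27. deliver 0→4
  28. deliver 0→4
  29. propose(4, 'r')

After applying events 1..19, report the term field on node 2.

1

1. timeout(3):  <3:cand t1 ->
2. deliver 3→2:  <2:foll t1 ->
3. deliver 2→3:  nop
4. deliver 3→4:  <4:foll t1 ->
5. deliver 4→3:  <3:lead t1 ->
6. propose(3,'s'):  <3:lead t1 s>
7. deliver 3→0:  <0:foll t1 ->
8. deliver 0→3:  nop
9. deliver 3→2:  <2:foll t1 s>
10. deliver 2→3:  nop
11. deliver 2→0:  nop
12. deliver 2→1:  nop
13. deliver 0→2:  nop
14. timeout(3):  <3:cand t2 s>
15. deliver 1→0:  nop
16. propose(1,'y'):  nop
17. propose(3,'r'):  nop
18. deliver 3→0:  <0:foll t1 s>
19. deliver 0→3:  nop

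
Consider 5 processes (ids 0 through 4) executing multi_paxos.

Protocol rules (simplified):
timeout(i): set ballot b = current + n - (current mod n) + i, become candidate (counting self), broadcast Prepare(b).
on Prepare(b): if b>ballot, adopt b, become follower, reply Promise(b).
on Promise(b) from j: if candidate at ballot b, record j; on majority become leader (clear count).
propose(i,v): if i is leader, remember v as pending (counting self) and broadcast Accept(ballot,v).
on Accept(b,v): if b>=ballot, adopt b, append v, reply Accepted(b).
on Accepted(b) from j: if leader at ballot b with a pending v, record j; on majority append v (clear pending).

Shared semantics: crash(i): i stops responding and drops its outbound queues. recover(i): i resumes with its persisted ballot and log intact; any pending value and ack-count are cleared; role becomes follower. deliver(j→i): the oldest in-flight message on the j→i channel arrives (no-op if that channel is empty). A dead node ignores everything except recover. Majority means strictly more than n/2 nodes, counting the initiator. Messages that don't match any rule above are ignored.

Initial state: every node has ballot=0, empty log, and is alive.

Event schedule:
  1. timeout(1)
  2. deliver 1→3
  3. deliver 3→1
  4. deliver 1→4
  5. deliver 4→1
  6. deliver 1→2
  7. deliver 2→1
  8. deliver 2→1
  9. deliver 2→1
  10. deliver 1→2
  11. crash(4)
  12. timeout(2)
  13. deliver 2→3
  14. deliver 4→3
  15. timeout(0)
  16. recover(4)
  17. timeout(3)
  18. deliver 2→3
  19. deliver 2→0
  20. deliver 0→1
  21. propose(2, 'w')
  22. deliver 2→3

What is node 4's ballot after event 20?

e1 timeout(1): 1[cand,b=6,-]
e2 deliver 1→3: 3[foll,b=6,-]
e3 deliver 3→1: ·
e4 deliver 1→4: 4[foll,b=6,-]
e5 deliver 4→1: 1[lead,b=6,-]
e6 deliver 1→2: 2[foll,b=6,-]
e7 deliver 2→1: ·
e8 deliver 2→1: ·
e9 deliver 2→1: ·
e10 deliver 1→2: ·
e11 crash(4): 4[✗foll,b=6,-]
e12 timeout(2): 2[cand,b=12,-]
e13 deliver 2→3: 3[foll,b=12,-]
e14 deliver 4→3: ·
e15 timeout(0): 0[cand,b=5,-]
e16 recover(4): 4[foll,b=6,-]
e17 timeout(3): 3[cand,b=18,-]
e18 deliver 2→3: ·
e19 deliver 2→0: 0[foll,b=12,-]
e20 deliver 0→1: ·

6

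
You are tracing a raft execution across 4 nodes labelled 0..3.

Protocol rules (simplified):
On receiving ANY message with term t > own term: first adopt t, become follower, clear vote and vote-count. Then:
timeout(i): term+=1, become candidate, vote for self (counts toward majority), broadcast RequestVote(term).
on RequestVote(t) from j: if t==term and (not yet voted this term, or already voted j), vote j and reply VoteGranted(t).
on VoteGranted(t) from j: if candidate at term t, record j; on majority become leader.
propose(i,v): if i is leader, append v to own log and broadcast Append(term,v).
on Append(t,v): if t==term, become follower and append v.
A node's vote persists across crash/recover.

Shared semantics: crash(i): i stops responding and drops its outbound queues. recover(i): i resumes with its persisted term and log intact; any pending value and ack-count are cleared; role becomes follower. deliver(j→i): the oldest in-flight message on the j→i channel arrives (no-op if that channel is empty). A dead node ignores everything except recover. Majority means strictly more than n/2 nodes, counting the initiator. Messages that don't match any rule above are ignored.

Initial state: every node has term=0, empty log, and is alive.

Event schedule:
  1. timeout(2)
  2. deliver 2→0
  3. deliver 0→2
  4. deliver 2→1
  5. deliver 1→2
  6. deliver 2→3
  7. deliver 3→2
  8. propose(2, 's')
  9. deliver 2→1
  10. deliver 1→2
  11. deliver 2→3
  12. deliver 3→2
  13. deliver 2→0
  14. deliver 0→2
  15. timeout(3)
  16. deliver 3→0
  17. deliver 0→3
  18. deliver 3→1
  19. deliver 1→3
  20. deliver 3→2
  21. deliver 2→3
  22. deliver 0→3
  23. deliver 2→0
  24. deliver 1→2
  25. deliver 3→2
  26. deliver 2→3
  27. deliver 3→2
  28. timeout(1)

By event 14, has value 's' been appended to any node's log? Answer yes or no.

yes

1. timeout(2):  <2:cand t1 ->
2. deliver 2→0:  <0:foll t1 ->
3. deliver 0→2:  nop
4. deliver 2→1:  <1:foll t1 ->
5. deliver 1→2:  <2:lead t1 ->
6. deliver 2→3:  <3:foll t1 ->
7. deliver 3→2:  nop
8. propose(2,'s'):  <2:lead t1 s>
9. deliver 2→1:  <1:foll t1 s>
10. deliver 1→2:  nop
11. deliver 2→3:  <3:foll t1 s>
12. deliver 3→2:  nop
13. deliver 2→0:  <0:foll t1 s>
14. deliver 0→2:  nop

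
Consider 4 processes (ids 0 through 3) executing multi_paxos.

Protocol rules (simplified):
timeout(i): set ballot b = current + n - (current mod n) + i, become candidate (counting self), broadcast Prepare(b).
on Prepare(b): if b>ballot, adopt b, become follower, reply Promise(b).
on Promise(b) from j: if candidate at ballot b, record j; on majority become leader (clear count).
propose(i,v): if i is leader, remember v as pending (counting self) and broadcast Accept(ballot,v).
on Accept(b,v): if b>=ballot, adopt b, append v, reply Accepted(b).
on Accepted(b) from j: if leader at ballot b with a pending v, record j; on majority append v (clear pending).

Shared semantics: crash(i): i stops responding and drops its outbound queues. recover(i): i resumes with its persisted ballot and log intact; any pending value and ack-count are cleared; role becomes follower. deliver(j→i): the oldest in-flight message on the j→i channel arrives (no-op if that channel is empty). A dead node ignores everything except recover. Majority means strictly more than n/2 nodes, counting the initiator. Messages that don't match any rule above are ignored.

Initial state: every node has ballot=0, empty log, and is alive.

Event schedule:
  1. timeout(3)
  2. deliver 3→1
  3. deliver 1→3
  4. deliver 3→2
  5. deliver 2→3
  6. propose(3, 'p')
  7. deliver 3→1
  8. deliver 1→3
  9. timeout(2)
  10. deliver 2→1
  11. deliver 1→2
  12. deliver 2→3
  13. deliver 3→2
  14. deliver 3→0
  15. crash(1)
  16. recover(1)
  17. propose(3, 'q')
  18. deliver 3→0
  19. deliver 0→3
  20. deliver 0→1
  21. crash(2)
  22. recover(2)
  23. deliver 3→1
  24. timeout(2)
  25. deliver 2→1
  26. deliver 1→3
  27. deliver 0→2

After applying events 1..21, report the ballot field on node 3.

step 1 timeout(3): 3={cand,b=7,log=-}
step 2 deliver 3→1: 1={foll,b=7,log=-}
step 3 deliver 1→3: —
step 4 deliver 3→2: 2={foll,b=7,log=-}
step 5 deliver 2→3: 3={lead,b=7,log=-}
step 6 propose(3,'p'): —
step 7 deliver 3→1: 1={foll,b=7,log=p}
step 8 deliver 1→3: —
step 9 timeout(2): 2={cand,b=10,log=-}
step 10 deliver 2→1: 1={foll,b=10,log=p}
step 11 deliver 1→2: —
step 12 deliver 2→3: 3={foll,b=10,log=-}
step 13 deliver 3→2: —
step 14 deliver 3→0: 0={foll,b=7,log=-}
step 15 crash(1): 1={✗foll,b=10,log=p}
step 16 recover(1): 1={foll,b=10,log=p}
step 17 propose(3,'q'): —
step 18 deliver 3→0: 0={foll,b=7,log=p}
step 19 deliver 0→3: —
step 20 deliver 0→1: —
step 21 crash(2): 2={✗cand,b=10,log=-}

10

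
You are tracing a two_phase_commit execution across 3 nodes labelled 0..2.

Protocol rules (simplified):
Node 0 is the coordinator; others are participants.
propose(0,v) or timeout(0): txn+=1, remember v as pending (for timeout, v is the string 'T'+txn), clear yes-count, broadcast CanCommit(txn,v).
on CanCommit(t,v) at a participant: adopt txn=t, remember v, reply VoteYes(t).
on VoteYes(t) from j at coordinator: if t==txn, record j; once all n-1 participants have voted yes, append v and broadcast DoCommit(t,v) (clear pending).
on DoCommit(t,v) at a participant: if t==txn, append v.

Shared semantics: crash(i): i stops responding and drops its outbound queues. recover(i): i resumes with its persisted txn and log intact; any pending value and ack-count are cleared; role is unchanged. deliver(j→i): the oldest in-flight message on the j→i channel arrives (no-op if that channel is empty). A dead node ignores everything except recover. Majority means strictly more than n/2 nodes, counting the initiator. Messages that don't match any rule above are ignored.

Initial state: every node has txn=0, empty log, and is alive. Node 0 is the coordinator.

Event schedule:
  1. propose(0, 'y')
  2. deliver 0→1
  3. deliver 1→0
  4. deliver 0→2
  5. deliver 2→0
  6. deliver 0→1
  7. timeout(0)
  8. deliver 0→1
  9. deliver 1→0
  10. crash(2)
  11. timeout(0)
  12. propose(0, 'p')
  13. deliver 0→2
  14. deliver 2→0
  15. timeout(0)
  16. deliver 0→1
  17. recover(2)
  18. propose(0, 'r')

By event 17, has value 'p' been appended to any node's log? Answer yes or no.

[1] propose(0,'y') → N0(coor t1 [-])
[2] deliver 0→1 → N1(part t1 [-])
[3] deliver 1→0 → ∅
[4] deliver 0→2 → N2(part t1 [-])
[5] deliver 2→0 → N0(coor t1 [y])
[6] deliver 0→1 → N1(part t1 [y])
[7] timeout(0) → N0(coor t2 [y])
[8] deliver 0→1 → N1(part t2 [y])
[9] deliver 1→0 → ∅
[10] crash(2) → N2(✗part t1 [-])
[11] timeout(0) → N0(coor t3 [y])
[12] propose(0,'p') → N0(coor t4 [y])
[13] deliver 0→2 → ∅
[14] deliver 2→0 → ∅
[15] timeout(0) → N0(coor t5 [y])
[16] deliver 0→1 → N1(part t3 [y])
[17] recover(2) → N2(part t1 [-])

no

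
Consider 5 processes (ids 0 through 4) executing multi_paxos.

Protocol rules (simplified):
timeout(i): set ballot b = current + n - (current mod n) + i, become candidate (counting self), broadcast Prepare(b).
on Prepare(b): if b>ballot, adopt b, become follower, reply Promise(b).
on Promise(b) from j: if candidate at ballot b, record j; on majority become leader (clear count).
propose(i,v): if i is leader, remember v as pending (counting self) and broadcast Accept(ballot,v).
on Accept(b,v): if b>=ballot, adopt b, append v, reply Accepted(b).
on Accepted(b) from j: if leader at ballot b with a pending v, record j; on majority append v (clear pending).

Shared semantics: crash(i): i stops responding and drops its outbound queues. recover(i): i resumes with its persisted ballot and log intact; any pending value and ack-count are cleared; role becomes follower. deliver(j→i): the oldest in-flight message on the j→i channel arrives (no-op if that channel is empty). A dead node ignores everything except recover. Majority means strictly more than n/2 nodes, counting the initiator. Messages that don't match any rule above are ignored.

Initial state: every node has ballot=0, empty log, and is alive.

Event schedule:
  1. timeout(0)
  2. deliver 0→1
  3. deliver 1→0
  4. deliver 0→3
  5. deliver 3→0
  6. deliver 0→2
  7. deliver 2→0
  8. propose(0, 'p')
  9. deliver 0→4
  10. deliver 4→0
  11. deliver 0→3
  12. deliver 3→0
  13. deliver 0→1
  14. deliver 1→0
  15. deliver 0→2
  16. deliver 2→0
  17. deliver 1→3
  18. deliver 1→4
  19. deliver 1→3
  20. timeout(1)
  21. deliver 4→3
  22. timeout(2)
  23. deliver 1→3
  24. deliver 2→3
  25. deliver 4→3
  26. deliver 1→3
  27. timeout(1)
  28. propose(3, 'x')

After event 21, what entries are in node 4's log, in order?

empty

e1 timeout(0): 0[cand,b=5,-]
e2 deliver 0→1: 1[foll,b=5,-]
e3 deliver 1→0: ·
e4 deliver 0→3: 3[foll,b=5,-]
e5 deliver 3→0: 0[lead,b=5,-]
e6 deliver 0→2: 2[foll,b=5,-]
e7 deliver 2→0: ·
e8 propose(0,'p'): ·
e9 deliver 0→4: 4[foll,b=5,-]
e10 deliver 4→0: ·
e11 deliver 0→3: 3[foll,b=5,p]
e12 deliver 3→0: ·
e13 deliver 0→1: 1[foll,b=5,p]
e14 deliver 1→0: 0[lead,b=5,p]
e15 deliver 0→2: 2[foll,b=5,p]
e16 deliver 2→0: ·
e17 deliver 1→3: ·
e18 deliver 1→4: ·
e19 deliver 1→3: ·
e20 timeout(1): 1[cand,b=11,p]
e21 deliver 4→3: ·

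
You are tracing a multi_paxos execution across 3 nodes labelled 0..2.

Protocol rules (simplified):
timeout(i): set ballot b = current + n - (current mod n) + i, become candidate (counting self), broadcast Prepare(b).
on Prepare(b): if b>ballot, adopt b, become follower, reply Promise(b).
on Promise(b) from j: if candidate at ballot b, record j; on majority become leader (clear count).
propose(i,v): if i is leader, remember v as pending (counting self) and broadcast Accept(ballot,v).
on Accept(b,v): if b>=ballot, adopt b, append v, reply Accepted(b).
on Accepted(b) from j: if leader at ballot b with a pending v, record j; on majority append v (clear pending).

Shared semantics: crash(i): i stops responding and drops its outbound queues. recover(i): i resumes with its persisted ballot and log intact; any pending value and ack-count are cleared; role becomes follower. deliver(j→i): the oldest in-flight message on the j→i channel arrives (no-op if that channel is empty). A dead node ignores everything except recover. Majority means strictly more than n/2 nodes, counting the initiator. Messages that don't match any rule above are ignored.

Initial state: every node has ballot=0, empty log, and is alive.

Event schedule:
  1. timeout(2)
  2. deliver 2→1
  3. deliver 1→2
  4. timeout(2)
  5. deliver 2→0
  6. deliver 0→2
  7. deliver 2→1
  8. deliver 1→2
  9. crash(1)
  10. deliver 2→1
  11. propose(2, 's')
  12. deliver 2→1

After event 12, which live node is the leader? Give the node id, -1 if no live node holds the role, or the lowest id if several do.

[1] timeout(2) → N2(cand b5 [-])
[2] deliver 2→1 → N1(foll b5 [-])
[3] deliver 1→2 → N2(lead b5 [-])
[4] timeout(2) → N2(cand b8 [-])
[5] deliver 2→0 → N0(foll b5 [-])
[6] deliver 0→2 → ∅
[7] deliver 2→1 → N1(foll b8 [-])
[8] deliver 1→2 → N2(lead b8 [-])
[9] crash(1) → N1(✗foll b8 [-])
[10] deliver 2→1 → ∅
[11] propose(2,'s') → ∅
[12] deliver 2→1 → ∅

2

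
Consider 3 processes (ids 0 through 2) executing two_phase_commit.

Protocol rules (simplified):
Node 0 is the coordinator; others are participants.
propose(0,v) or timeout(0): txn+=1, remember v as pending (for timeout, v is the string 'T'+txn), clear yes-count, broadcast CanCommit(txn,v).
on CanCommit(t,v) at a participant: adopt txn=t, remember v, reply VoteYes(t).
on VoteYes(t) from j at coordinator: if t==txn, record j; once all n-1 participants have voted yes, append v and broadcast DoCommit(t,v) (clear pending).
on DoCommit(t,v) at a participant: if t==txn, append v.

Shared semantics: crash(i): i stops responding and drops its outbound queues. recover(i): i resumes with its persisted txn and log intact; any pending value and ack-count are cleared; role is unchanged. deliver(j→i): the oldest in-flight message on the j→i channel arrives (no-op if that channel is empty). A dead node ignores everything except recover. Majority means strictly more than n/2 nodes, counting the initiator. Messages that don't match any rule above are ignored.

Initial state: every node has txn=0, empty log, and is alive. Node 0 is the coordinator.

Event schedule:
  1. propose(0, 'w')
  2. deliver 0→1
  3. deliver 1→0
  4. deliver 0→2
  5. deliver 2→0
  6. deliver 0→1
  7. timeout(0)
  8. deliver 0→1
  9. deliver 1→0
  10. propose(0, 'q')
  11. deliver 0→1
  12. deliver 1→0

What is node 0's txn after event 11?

1. propose(0,'w'):  <0:coor t1 ->
2. deliver 0→1:  <1:part t1 ->
3. deliver 1→0:  nop
4. deliver 0→2:  <2:part t1 ->
5. deliver 2→0:  <0:coor t1 w>
6. deliver 0→1:  <1:part t1 w>
7. timeout(0):  <0:coor t2 w>
8. deliver 0→1:  <1:part t2 w>
9. deliver 1→0:  nop
10. propose(0,'q'):  <0:coor t3 w>
11. deliver 0→1:  <1:part t3 w>

3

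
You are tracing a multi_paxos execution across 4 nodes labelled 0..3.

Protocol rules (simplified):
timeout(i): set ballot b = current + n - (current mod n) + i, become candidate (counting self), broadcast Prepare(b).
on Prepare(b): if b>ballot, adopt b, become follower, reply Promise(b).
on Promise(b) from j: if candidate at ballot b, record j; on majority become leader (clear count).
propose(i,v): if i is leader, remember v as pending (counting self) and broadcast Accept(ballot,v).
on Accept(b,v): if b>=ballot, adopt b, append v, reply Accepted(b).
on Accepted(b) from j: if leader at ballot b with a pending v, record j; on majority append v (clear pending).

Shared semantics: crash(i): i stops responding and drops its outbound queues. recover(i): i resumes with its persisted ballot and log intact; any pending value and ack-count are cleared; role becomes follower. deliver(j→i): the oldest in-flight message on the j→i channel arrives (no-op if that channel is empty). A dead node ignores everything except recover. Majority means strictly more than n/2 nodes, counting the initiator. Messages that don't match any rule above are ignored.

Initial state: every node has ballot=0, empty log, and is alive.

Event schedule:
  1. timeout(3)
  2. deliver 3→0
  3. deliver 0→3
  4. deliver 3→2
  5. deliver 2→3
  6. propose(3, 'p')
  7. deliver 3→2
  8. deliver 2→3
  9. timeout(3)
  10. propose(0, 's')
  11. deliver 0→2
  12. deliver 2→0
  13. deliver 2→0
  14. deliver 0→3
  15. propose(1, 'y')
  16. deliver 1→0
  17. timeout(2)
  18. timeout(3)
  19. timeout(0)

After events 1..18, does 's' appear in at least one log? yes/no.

[1] timeout(3) → N3(cand b7 [-])
[2] deliver 3→0 → N0(foll b7 [-])
[3] deliver 0→3 → ∅
[4] deliver 3→2 → N2(foll b7 [-])
[5] deliver 2→3 → N3(lead b7 [-])
[6] propose(3,'p') → ∅
[7] deliver 3→2 → N2(foll b7 [p])
[8] deliver 2→3 → ∅
[9] timeout(3) → N3(cand b11 [-])
[10] propose(0,'s') → ∅
[11] deliver 0→2 → ∅
[12] deliver 2→0 → ∅
[13] deliver 2→0 → ∅
[14] deliver 0→3 → ∅
[15] propose(1,'y') → ∅
[16] deliver 1→0 → ∅
[17] timeout(2) → N2(cand b10 [p])
[18] timeout(3) → N3(cand b15 [-])

no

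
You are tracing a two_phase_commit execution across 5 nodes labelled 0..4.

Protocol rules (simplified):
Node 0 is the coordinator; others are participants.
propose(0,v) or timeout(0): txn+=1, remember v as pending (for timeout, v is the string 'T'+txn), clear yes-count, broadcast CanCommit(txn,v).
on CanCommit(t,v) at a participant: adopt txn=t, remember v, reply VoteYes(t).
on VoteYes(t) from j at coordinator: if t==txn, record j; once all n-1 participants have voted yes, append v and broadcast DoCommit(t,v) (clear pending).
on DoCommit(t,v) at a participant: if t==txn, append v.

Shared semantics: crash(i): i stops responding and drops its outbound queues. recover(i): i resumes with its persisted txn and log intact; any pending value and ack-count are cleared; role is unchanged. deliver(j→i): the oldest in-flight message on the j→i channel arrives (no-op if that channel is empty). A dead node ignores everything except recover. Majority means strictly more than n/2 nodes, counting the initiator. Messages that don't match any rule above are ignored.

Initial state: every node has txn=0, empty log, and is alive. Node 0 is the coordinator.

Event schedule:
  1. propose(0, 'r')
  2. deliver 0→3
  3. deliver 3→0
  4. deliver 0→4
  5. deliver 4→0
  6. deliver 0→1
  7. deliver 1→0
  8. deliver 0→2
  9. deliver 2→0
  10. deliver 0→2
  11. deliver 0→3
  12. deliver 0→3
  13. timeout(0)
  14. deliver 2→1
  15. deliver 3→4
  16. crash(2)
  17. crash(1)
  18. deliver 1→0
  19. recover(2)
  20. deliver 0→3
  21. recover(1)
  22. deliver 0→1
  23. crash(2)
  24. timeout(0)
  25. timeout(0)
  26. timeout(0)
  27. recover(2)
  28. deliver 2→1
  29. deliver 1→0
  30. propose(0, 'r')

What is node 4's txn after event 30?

1. propose(0,'r'):  <0:coor t1 ->
2. deliver 0→3:  <3:part t1 ->
3. deliver 3→0:  nop
4. deliver 0→4:  <4:part t1 ->
5. deliver 4→0:  nop
6. deliver 0→1:  <1:part t1 ->
7. deliver 1→0:  nop
8. deliver 0→2:  <2:part t1 ->
9. deliver 2→0:  <0:coor t1 r>
10. deliver 0→2:  <2:part t1 r>
11. deliver 0→3:  <3:part t1 r>
12. deliver 0→3:  nop
13. timeout(0):  <0:coor t2 r>
14. deliver 2→1:  nop
15. deliver 3→4:  nop
16. crash(2):  <2:✗part t1 r>
17. crash(1):  <1:✗part t1 ->
18. deliver 1→0:  nop
19. recover(2):  <2:part t1 r>
20. deliver 0→3:  <3:part t2 r>
21. recover(1):  <1:part t1 ->
22. deliver 0→1:  <1:part t1 r>
23. crash(2):  <2:✗part t1 r>
24. timeout(0):  <0:coor t3 r>
25. timeout(0):  <0:coor t4 r>
26. timeout(0):  <0:coor t5 r>
27. recover(2):  <2:part t1 r>
28. deliver 2→1:  nop
29. deliver 1→0:  nop
30. propose(0,'r'):  <0:coor t6 r>

1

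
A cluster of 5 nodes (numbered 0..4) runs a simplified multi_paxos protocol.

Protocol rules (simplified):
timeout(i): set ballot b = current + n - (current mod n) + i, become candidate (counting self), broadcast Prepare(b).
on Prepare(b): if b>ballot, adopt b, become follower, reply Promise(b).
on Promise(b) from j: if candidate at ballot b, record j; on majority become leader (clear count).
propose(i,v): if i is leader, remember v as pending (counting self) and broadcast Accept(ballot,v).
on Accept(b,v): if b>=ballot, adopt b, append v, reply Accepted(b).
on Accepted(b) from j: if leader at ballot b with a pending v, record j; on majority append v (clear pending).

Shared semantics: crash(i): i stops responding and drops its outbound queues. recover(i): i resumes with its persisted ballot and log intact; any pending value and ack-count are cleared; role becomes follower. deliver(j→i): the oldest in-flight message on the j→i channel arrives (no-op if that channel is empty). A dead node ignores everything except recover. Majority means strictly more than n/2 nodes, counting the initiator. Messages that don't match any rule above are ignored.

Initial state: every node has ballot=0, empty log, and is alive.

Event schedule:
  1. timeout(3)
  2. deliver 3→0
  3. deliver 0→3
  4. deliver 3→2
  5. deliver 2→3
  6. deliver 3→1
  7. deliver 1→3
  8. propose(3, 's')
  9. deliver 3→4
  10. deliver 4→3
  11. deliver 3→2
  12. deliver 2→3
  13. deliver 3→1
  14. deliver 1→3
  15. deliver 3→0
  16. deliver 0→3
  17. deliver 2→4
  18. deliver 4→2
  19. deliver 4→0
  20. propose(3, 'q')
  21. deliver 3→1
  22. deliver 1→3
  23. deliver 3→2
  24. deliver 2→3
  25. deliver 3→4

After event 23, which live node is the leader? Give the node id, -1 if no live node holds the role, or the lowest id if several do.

3

1. timeout(3):  <3:cand b8 ->
2. deliver 3→0:  <0:foll b8 ->
3. deliver 0→3:  nop
4. deliver 3→2:  <2:foll b8 ->
5. deliver 2→3:  <3:lead b8 ->
6. deliver 3→1:  <1:foll b8 ->
7. deliver 1→3:  nop
8. propose(3,'s'):  nop
9. deliver 3→4:  <4:foll b8 ->
10. deliver 4→3:  nop
11. deliver 3→2:  <2:foll b8 s>
12. deliver 2→3:  nop
13. deliver 3→1:  <1:foll b8 s>
14. deliver 1→3:  <3:lead b8 s>
15. deliver 3→0:  <0:foll b8 s>
16. deliver 0→3:  nop
17. deliver 2→4:  nop
18. deliver 4→2:  nop
19. deliver 4→0:  nop
20. propose(3,'q'):  nop
21. deliver 3→1:  <1:foll b8 s,q>
22. deliver 1→3:  nop
23. deliver 3→2:  <2:foll b8 s,q>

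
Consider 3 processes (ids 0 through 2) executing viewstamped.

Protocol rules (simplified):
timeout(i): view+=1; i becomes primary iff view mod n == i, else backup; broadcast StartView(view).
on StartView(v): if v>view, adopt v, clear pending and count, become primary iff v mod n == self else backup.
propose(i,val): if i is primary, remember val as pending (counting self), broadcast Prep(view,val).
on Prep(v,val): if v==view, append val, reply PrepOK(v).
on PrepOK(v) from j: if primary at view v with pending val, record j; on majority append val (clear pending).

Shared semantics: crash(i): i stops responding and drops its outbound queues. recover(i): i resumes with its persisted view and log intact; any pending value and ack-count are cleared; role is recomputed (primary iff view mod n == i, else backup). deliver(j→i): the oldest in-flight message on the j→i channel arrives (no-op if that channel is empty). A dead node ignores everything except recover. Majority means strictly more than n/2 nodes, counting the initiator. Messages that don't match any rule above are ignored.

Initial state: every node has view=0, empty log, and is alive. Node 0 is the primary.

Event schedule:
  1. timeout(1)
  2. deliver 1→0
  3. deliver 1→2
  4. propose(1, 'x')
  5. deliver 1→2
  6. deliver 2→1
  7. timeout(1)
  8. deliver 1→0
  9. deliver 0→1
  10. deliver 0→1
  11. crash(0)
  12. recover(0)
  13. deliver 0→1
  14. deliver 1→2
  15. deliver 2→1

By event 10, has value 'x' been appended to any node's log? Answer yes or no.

[1] timeout(1) → N1(prim v1 [-])
[2] deliver 1→0 → N0(back v1 [-])
[3] deliver 1→2 → N2(back v1 [-])
[4] propose(1,'x') → ∅
[5] deliver 1→2 → N2(back v1 [x])
[6] deliver 2→1 → N1(prim v1 [x])
[7] timeout(1) → N1(back v2 [x])
[8] deliver 1→0 → N0(back v1 [x])
[9] deliver 0→1 → ∅
[10] deliver 0→1 → ∅

yes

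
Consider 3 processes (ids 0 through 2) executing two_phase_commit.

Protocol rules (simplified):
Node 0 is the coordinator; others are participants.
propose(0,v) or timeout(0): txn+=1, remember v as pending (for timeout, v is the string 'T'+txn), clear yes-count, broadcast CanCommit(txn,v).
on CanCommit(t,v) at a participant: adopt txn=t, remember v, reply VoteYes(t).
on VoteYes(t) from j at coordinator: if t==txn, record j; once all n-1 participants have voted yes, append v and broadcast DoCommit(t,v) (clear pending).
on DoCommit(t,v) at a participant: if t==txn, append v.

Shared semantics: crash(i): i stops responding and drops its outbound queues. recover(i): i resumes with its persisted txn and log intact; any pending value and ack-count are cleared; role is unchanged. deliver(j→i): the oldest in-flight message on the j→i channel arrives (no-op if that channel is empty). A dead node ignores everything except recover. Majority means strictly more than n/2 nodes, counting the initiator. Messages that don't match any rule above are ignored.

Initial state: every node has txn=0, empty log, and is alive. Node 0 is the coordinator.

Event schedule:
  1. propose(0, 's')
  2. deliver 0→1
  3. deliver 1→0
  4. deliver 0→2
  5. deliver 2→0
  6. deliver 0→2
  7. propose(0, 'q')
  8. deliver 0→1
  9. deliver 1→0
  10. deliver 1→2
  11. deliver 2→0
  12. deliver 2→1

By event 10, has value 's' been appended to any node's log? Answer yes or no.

yes

[1] propose(0,'s') → N0(coor t1 [-])
[2] deliver 0→1 → N1(part t1 [-])
[3] deliver 1→0 → ∅
[4] deliver 0→2 → N2(part t1 [-])
[5] deliver 2→0 → N0(coor t1 [s])
[6] deliver 0→2 → N2(part t1 [s])
[7] propose(0,'q') → N0(coor t2 [s])
[8] deliver 0→1 → N1(part t1 [s])
[9] deliver 1→0 → ∅
[10] deliver 1→2 → ∅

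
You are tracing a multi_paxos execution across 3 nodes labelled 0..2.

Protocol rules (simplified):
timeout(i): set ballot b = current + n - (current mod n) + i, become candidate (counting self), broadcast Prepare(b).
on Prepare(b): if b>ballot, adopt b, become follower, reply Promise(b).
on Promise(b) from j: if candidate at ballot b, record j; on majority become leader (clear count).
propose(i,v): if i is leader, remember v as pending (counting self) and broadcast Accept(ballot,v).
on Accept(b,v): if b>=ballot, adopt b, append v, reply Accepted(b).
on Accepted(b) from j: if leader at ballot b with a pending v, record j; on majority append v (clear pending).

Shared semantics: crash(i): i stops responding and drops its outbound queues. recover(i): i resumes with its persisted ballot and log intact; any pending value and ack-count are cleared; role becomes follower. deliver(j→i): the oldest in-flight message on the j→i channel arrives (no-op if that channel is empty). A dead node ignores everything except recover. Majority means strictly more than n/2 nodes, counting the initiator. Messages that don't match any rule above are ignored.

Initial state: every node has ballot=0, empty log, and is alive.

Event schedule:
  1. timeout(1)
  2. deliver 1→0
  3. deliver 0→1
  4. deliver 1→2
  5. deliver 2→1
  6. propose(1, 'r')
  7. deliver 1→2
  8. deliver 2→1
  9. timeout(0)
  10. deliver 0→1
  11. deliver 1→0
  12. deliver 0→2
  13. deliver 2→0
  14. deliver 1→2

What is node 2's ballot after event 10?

4

after 1 — timeout(1): n1:cand/b4/[-]
after 2 — deliver 1→0: n0:foll/b4/[-]
after 3 — deliver 0→1: n1:lead/b4/[-]
after 4 — deliver 1→2: n2:foll/b4/[-]
after 5 — deliver 2→1: ·
after 6 — propose(1,'r'): ·
after 7 — deliver 1→2: n2:foll/b4/[r]
after 8 — deliver 2→1: n1:lead/b4/[r]
after 9 — timeout(0): n0:cand/b6/[-]
after 10 — deliver 0→1: n1:foll/b6/[r]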